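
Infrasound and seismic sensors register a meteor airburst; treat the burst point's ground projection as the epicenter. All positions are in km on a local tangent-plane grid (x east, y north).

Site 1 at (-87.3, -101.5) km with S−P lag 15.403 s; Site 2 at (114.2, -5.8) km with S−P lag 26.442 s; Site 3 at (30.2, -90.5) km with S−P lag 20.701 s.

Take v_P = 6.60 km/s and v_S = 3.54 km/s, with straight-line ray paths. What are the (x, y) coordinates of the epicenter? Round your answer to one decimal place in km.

Distance from S−P lag: d = Δt · v_P v_S / (v_P − v_S) = Δt · (6.60·3.54)/(6.60−3.54) ≈ 7.6353·Δt.
So d_Site 1 = 117.61, d_Site 2 = 201.89, d_Site 3 = 158.06 km.
Circle about each station: (x + 87.3)² + (y + 101.5)² = 117.61²; (x − 114.2)² + (y + 5.8)² = 201.89²; (x − 30.2)² + (y + 90.5)² = 158.06².
Subtracting the Site 1 equation from the Site 2 and Site 3 equations removes the quadratic terms:
403.0 x + 191.4 y = -31775.72
235.0 x + 22.0 y = -19972.10
Solving the 2×2 system: x ≈ -86.5, y ≈ 16.1 km.
Check against Site 1 (with the unrounded x, y): √((x + 87.3)²+(y + 101.5)²) = 117.60 ≈ 117.61 km. ✓

x ≈ -86.5 km, y ≈ 16.1 km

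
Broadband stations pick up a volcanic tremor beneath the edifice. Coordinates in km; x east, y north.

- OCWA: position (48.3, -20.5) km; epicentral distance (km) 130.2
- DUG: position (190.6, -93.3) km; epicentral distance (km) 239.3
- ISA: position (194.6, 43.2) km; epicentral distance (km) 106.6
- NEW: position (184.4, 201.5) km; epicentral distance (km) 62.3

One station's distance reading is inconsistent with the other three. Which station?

OCWA

Solve using three stations at a time. Using DUG, ISA, NEW (subtract circle equations pairwise → linear system) gives (x, y) ≈ (159.6, 144.1).
Distances from that point to each station vs reported:
  OCWA: calculated 198.6 vs reported 130.2 → residual 68.4 km
  DUG: calculated 239.4 vs reported 239.3 → residual 0.1 km
  ISA: calculated 106.8 vs reported 106.6 → residual 0.2 km
  NEW: calculated 62.6 vs reported 62.3 → residual 0.3 km
DUG, ISA, NEW are mutually consistent (residuals ≈ 0); OCWA is off by 68.4 km.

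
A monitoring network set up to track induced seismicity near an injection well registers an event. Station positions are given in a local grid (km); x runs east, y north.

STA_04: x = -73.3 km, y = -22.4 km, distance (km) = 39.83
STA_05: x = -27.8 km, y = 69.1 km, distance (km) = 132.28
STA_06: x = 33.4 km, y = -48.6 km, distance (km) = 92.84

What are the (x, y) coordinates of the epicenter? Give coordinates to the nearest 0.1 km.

Circle about each station: (x + 73.3)² + (y + 22.4)² = 39.83²; (x + 27.8)² + (y − 69.1)² = 132.28²; (x − 33.4)² + (y + 48.6)² = 92.84².
Subtracting the STA_04 equation from the STA_05 and STA_06 equations removes the quadratic terms:
91.0 x + 183.0 y = -16238.57
213.4 x − 52.4 y = -9429.97
Solving the 2×2 system: x ≈ -58.8, y ≈ -59.5 km.

x ≈ -58.8 km, y ≈ -59.5 km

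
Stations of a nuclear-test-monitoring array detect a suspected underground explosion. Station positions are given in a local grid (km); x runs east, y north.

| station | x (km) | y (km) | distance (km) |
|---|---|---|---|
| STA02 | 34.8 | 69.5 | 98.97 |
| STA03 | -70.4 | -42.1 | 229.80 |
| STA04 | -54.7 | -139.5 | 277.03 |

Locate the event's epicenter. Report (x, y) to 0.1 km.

x ≈ 133.6 km, y ≈ 63.7 km

Circle about each station: (x − 34.8)² + (y − 69.5)² = 98.97²; (x + 70.4)² + (y + 42.1)² = 229.80²; (x + 54.7)² + (y + 139.5)² = 277.03².
Subtracting pairs of circle equations eliminates x²+y² and gives linear equations (the radical axes):
-210.4 x − 223.2 y = -42325.70
-179.0 x − 418.0 y = -50539.51
Solving the 2×2 system: x ≈ 133.6, y ≈ 63.7 km.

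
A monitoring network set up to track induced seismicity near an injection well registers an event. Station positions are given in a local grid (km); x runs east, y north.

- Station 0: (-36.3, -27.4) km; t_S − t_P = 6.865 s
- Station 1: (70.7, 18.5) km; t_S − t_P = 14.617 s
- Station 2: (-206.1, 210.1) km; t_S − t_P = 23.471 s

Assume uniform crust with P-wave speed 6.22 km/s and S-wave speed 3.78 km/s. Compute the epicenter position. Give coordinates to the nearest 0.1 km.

Distance from S−P lag: d = Δt · v_P v_S / (v_P − v_S) = Δt · (6.22·3.78)/(6.22−3.78) ≈ 9.6359·Δt.
So d_Station 0 = 66.15, d_Station 1 = 140.85, d_Station 2 = 226.16 km.
Circle about each station: (x + 36.3)² + (y + 27.4)² = 66.15²; (x − 70.7)² + (y − 18.5)² = 140.85²; (x + 206.1)² + (y − 210.1)² = 226.16².
Subtracting pairs of circle equations eliminates x²+y² and gives linear equations (the radical axes):
214.0 x + 91.8 y = -12190.61
-339.6 x + 475.0 y = 37778.25
Solving the 2×2 system: x ≈ -69.7, y ≈ 29.7 km.

(-69.7, 29.7)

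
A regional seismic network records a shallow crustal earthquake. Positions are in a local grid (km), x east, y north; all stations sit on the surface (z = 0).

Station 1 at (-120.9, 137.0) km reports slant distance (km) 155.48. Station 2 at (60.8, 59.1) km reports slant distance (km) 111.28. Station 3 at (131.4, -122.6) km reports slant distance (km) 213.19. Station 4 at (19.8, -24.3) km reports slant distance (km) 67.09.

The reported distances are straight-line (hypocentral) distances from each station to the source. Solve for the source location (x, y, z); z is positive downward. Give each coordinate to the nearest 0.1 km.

(-36.3, 7.8, 18.0)

Each station gives a sphere (x−x_i)² + (y−y_i)² + z² = d_i² (stations at z=0).
Subtracting the Station 1 sphere from Station 2 and Station 3: z² cancels, leaving linear equations in x and y:
363.4 x − 155.8 y = -14405.57
504.6 x − 519.2 y = -22365.04
Solving: x ≈ -36.297, y ≈ 7.799 km (keep extra digits for the depth step; rounded: -36.3, 7.8).
Then from the Station 1 sphere: z² = 155.48² − (x + 120.9)² − (y − 137.0)² with x = -36.297, y = 7.799, so z ≈ 17.985 ≈ 18.0 km.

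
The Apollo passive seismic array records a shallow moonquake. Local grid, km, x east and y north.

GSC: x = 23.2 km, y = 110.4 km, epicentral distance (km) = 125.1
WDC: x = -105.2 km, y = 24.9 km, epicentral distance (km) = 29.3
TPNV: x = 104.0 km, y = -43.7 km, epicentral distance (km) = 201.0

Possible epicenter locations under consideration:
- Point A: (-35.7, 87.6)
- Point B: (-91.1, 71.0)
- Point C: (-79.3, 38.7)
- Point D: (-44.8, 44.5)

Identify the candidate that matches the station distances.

For each candidate, compare |candidate − station| to the reported distance:
Point A: residuals GSC 61.9, WDC 64.3, TPNV 9.3 → max 64.3 km
Point B: residuals GSC 4.2, WDC 18.9, TPNV 25.3 → max 25.3 km
Point C: residuals GSC 0.0, WDC 0.0, TPNV 0.0 → max 0.0 km
Point D: residuals GSC 30.4, WDC 34.2, TPNV 28.0 → max 34.2 km
Only Point C has all residuals ≈ 0.

Point C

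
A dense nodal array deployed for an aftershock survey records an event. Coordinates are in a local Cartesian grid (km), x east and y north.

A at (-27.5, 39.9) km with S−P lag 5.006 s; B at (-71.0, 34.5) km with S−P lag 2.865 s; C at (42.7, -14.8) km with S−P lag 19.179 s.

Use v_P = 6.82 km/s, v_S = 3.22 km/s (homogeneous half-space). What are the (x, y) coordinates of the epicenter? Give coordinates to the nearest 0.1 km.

Distance from S−P lag: d = Δt · v_P v_S / (v_P − v_S) = Δt · (6.82·3.22)/(6.82−3.22) ≈ 6.1001·Δt.
So d_A = 30.54, d_B = 17.48, d_C = 116.99 km.
Circle about each station: (x + 27.5)² + (y − 39.9)² = 30.54²; (x + 71.0)² + (y − 34.5)² = 17.48²; (x − 42.7)² + (y + 14.8)² = 116.99².
Subtracting the A equation from the B and C equations removes the quadratic terms:
-87.0 x − 10.8 y = 4510.13
140.4 x − 109.4 y = -13059.90
Solving the 2×2 system: x ≈ -57.5, y ≈ 45.6 km.
Check against A (with the unrounded x, y): √((x + 27.5)²+(y − 39.9)²) = 30.53 ≈ 30.54 km. ✓

-57.5 km east, 45.6 km north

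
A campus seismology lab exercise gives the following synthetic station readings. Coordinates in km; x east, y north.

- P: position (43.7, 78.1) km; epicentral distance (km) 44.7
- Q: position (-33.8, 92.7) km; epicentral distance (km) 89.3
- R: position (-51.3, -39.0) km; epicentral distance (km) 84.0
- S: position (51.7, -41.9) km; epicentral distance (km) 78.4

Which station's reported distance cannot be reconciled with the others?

R

Solve using three stations at a time. Using P, Q, S (subtract circle equations pairwise → linear system) gives (x, y) ≈ (33.9, 34.5).
Distances from that point to each station vs reported:
  P: calculated 44.7 vs reported 44.7 → residual 0.0 km
  Q: calculated 89.3 vs reported 89.3 → residual 0.0 km
  R: calculated 112.5 vs reported 84.0 → residual 28.5 km
  S: calculated 78.4 vs reported 78.4 → residual 0.0 km
P, Q, S are mutually consistent (residuals ≈ 0); R is off by 28.5 km.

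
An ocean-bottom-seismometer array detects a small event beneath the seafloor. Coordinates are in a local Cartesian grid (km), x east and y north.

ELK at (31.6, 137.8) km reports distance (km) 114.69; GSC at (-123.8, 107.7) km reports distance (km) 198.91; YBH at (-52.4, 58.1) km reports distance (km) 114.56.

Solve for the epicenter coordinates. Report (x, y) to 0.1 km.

Circle about each station: (x − 31.6)² + (y − 137.8)² = 114.69²; (x + 123.8)² + (y − 107.7)² = 198.91²; (x + 52.4)² + (y − 58.1)² = 114.56².
Subtracting the ELK equation from the GSC and YBH equations removes the quadratic terms:
-310.8 x − 60.2 y = -19473.06
-168.0 x − 159.4 y = -13836.23
Solving the 2×2 system: x ≈ 57.6, y ≈ 26.1 km.

57.6 km east, 26.1 km north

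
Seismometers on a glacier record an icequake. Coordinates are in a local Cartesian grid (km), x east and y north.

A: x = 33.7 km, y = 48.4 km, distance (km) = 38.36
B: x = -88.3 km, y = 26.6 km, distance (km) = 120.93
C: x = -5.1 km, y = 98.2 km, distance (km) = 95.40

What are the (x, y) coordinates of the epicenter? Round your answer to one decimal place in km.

Circle about each station: (x − 33.7)² + (y − 48.4)² = 38.36²; (x + 88.3)² + (y − 26.6)² = 120.93²; (x + 5.1)² + (y − 98.2)² = 95.40².
Subtracting the A equation from the B and C equations removes the quadratic terms:
-244.0 x − 43.6 y = -8126.38
-77.6 x + 99.6 y = -1438.67
Solving the 2×2 system: x ≈ 31.5, y ≈ 10.1 km.

31.5 km east, 10.1 km north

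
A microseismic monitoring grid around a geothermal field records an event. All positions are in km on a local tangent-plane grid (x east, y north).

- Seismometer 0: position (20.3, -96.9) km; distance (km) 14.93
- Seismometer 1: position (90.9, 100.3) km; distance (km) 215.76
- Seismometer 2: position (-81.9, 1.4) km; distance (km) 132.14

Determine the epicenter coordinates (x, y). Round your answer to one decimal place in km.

(5.4, -97.8)

Circle about each station: (x − 20.3)² + (y + 96.9)² = 14.93²; (x − 90.9)² + (y − 100.3)² = 215.76²; (x + 81.9)² + (y − 1.4)² = 132.14².
Subtracting the Seismometer 0 equation from the Seismometer 1 and Seismometer 2 equations removes the quadratic terms:
141.2 x + 394.4 y = -37808.27
-204.4 x + 196.6 y = -20330.20
Solving the 2×2 system: x ≈ 5.4, y ≈ -97.8 km.
Check against Seismometer 0 (with the unrounded x, y): √((x − 20.3)²+(y + 96.9)²) = 14.93 ≈ 14.93 km. ✓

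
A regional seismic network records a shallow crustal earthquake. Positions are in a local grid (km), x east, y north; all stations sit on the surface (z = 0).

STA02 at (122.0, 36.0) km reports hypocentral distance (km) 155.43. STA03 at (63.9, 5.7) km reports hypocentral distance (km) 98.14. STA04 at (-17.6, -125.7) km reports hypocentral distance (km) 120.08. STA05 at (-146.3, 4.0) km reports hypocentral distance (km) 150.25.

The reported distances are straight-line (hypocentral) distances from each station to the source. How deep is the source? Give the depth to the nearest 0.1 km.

z ≈ 58.5 km

Each station gives a sphere (x−x_i)² + (y−y_i)² + z² = d_i² (stations at z=0).
Subtracting the STA02 sphere from STA03 and STA04: z² cancels, leaving linear equations in x and y:
-116.2 x − 60.6 y = 2462.73
-279.2 x − 323.4 y = 9669.53
Solving: x ≈ -10.188, y ≈ -21.104 km (keep extra digits for the depth step; rounded: -10.2, -21.1).
Then from the STA02 sphere: z² = 155.43² − (x − 122.0)² − (y − 36.0)² with x = -10.188, y = -21.104, so z ≈ 58.515 ≈ 58.5 km.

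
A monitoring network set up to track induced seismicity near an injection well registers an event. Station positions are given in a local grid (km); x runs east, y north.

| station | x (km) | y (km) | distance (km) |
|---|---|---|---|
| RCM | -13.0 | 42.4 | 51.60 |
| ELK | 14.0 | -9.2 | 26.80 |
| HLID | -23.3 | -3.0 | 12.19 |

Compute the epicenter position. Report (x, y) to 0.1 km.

Circle about each station: (x + 13.0)² + (y − 42.4)² = 51.60²; (x − 14.0)² + (y + 9.2)² = 26.80²; (x + 23.3)² + (y + 3.0)² = 12.19².
Subtracting the RCM equation from the ELK and HLID equations removes the quadratic terms:
54.0 x − 103.2 y = 258.20
-20.6 x − 90.8 y = 1099.09
Solving the 2×2 system: x ≈ -12.8, y ≈ -9.2 km.

(-12.8, -9.2)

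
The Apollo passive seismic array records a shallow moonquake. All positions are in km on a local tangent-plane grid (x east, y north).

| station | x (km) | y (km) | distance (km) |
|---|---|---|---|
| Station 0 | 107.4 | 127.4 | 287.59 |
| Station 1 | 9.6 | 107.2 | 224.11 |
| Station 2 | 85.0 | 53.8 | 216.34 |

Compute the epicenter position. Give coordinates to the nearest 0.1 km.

Circle about each station: (x − 107.4)² + (y − 127.4)² = 287.59²; (x − 9.6)² + (y − 107.2)² = 224.11²; (x − 85.0)² + (y − 53.8)² = 216.34².
Subtracting pairs of circle equations eliminates x²+y² and gives linear equations (the radical axes):
-195.6 x − 40.4 y = 16301.20
-44.8 x − 147.2 y = 18258.93
Solving the 2×2 system: x ≈ -61.6, y ≈ -105.3 km.

(-61.6, -105.3)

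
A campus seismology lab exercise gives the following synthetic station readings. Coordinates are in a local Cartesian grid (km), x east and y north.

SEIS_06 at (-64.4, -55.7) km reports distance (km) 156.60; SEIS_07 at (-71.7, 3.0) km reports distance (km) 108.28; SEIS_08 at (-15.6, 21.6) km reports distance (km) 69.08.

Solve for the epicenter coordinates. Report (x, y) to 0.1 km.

(-7.5, 90.2)

Circle about each station: (x + 64.4)² + (y + 55.7)² = 156.60²; (x + 71.7)² + (y − 3.0)² = 108.28²; (x + 15.6)² + (y − 21.6)² = 69.08².
Subtracting pairs of circle equations eliminates x²+y² and gives linear equations (the radical axes):
-14.6 x + 117.4 y = 10699.04
97.6 x + 154.6 y = 13211.58
Solving the 2×2 system: x ≈ -7.5, y ≈ 90.2 km.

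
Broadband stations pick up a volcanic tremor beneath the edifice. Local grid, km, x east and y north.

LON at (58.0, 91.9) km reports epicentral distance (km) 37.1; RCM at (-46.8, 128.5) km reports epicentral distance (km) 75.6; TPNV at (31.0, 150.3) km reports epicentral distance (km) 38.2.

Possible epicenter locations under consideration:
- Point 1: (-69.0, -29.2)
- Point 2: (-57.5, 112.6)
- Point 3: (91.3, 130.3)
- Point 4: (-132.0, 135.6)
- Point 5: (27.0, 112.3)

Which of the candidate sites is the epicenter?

Point 5

For each candidate, compare |candidate − station| to the reported distance:
Point 1: residuals LON 138.4, RCM 83.7, TPNV 167.3 → max 167.3 km
Point 2: residuals LON 80.2, RCM 56.4, TPNV 58.0 → max 80.2 km
Point 3: residuals LON 13.7, RCM 62.5, TPNV 25.3 → max 62.5 km
Point 4: residuals LON 157.9, RCM 9.9, TPNV 125.5 → max 157.9 km
Point 5: residuals LON 0.0, RCM 0.0, TPNV 0.0 → max 0.0 km
Only Point 5 has all residuals ≈ 0.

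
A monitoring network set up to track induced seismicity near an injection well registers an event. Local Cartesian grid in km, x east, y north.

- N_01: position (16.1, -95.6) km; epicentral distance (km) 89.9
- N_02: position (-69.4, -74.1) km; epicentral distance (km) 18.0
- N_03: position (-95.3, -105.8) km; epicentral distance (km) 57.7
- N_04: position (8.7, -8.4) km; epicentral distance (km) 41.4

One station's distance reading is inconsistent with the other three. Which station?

Solve using three stations at a time. Using N_01, N_02, N_03 (subtract circle equations pairwise → linear system) gives (x, y) ≈ (-65.0, -56.8).
Distances from that point to each station vs reported:
  N_01: calculated 89.9 vs reported 89.9 → residual 0.0 km
  N_02: calculated 17.9 vs reported 18.0 → residual 0.1 km
  N_03: calculated 57.7 vs reported 57.7 → residual 0.0 km
  N_04: calculated 88.1 vs reported 41.4 → residual 46.7 km
N_01, N_02, N_03 are mutually consistent (residuals ≈ 0); N_04 is off by 46.7 km.

N_04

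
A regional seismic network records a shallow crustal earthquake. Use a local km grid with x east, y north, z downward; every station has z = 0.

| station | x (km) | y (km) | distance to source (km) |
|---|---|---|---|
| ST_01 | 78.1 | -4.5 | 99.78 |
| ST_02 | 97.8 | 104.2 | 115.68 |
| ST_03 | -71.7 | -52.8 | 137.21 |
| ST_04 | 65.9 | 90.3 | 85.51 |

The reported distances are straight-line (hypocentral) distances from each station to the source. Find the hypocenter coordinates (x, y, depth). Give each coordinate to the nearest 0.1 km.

(7.9, 48.6, 47.0)

Each station gives a sphere (x−x_i)² + (y−y_i)² + z² = d_i² (stations at z=0).
Subtracting the ST_01 sphere from ST_02 and ST_03: z² cancels, leaving linear equations in x and y:
39.4 x + 217.4 y = 10876.81
-299.6 x − 96.6 y = -7061.67
Solving: x ≈ 7.900, y ≈ 48.599 km (keep extra digits for the depth step; rounded: 7.9, 48.6).
Then from the ST_01 sphere: z² = 99.78² − (x − 78.1)² − (y + 4.5)² with x = 7.900, y = 48.599, so z ≈ 46.995 ≈ 47.0 km.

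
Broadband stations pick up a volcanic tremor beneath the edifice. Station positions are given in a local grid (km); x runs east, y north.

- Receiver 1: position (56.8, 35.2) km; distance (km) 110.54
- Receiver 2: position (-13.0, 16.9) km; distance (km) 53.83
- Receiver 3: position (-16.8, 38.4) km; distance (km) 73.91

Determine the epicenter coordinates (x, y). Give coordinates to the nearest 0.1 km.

-29.0 km east, -34.5 km north

Circle about each station: (x − 56.8)² + (y − 35.2)² = 110.54²; (x + 13.0)² + (y − 16.9)² = 53.83²; (x + 16.8)² + (y − 38.4)² = 73.91².
Subtracting the Receiver 1 equation from the Receiver 2 and Receiver 3 equations removes the quadratic terms:
-139.6 x − 36.6 y = 5310.75
-147.2 x + 6.4 y = 4047.92
Solving the 2×2 system: x ≈ -29.0, y ≈ -34.5 km.
Check against Receiver 1 (with the unrounded x, y): √((x − 56.8)²+(y − 35.2)²) = 110.54 ≈ 110.54 km. ✓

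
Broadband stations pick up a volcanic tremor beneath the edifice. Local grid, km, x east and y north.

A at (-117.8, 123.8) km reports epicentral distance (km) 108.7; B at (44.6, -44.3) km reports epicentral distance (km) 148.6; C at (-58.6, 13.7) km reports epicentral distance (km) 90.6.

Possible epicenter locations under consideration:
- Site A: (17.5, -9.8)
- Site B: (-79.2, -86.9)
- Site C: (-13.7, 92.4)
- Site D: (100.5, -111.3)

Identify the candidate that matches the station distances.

For each candidate, compare |candidate − station| to the reported distance:
Site A: residuals A 81.4, B 104.7, C 11.0 → max 104.7 km
Site B: residuals A 105.5, B 17.7, C 12.1 → max 105.5 km
Site C: residuals A 0.0, B 0.0, C 0.0 → max 0.0 km
Site D: residuals A 212.1, B 61.3, C 111.7 → max 212.1 km
Only Site C has all residuals ≈ 0.

Site C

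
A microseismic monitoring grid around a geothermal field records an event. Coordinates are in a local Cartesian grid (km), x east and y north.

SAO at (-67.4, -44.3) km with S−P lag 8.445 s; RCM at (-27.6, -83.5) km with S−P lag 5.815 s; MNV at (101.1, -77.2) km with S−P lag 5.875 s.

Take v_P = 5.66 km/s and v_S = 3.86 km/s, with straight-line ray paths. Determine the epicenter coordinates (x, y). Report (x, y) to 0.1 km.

Distance from S−P lag: d = Δt · v_P v_S / (v_P − v_S) = Δt · (5.66·3.86)/(5.66−3.86) ≈ 12.1376·Δt.
So d_SAO = 102.50, d_RCM = 70.58, d_MNV = 71.31 km.
Circle about each station: (x + 67.4)² + (y + 44.3)² = 102.50²; (x + 27.6)² + (y + 83.5)² = 70.58²; (x − 101.1)² + (y + 77.2)² = 71.31².
Subtracting pairs of circle equations eliminates x²+y² and gives linear equations (the radical axes):
79.6 x − 78.4 y = 6753.47
337.0 x − 65.8 y = 15096.93
Solving the 2×2 system: x ≈ 34.9, y ≈ -50.7 km.

(34.9, -50.7)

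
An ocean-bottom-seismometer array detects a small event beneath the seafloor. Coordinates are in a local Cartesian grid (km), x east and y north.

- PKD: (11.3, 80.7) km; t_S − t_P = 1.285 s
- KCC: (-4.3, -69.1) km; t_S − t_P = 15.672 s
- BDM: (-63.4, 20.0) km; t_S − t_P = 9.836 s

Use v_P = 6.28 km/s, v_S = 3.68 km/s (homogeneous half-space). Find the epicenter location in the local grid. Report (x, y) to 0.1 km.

8.6 km east, 69.6 km north

Distance from S−P lag: d = Δt · v_P v_S / (v_P − v_S) = Δt · (6.28·3.68)/(6.28−3.68) ≈ 8.8886·Δt.
So d_PKD = 11.42, d_KCC = 139.30, d_BDM = 87.43 km.
Circle about each station: (x − 11.3)² + (y − 80.7)² = 11.42²; (x + 4.3)² + (y + 69.1)² = 139.30²; (x + 63.4)² + (y − 20.0)² = 87.43².
Subtracting the PKD equation from the KCC and BDM equations removes the quadratic terms:
-31.2 x − 299.6 y = -21120.95
-149.4 x − 121.4 y = -9734.21
Solving the 2×2 system: x ≈ 8.6, y ≈ 69.6 km.
Check against PKD (with the unrounded x, y): √((x − 11.3)²+(y − 80.7)²) = 11.42 ≈ 11.42 km. ✓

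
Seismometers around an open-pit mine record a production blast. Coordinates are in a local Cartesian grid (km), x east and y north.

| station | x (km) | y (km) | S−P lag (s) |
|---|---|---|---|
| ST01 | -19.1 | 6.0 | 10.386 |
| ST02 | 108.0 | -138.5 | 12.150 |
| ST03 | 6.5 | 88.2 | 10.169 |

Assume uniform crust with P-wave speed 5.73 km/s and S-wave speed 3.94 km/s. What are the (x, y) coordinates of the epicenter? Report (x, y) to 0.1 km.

Distance from S−P lag: d = Δt · v_P v_S / (v_P − v_S) = Δt · (5.73·3.94)/(5.73−3.94) ≈ 12.6124·Δt.
So d_ST01 = 130.99, d_ST02 = 153.24, d_ST03 = 128.26 km.
Circle about each station: (x + 19.1)² + (y − 6.0)² = 130.99²; (x − 108.0)² + (y + 138.5)² = 153.24²; (x − 6.5)² + (y − 88.2)² = 128.26².
Subtracting pairs of circle equations eliminates x²+y² and gives linear equations (the radical axes):
254.2 x − 289.0 y = 24121.32
51.2 x + 164.4 y = 8128.43
Solving the 2×2 system: x ≈ 111.6, y ≈ 14.7 km.

(111.6, 14.7)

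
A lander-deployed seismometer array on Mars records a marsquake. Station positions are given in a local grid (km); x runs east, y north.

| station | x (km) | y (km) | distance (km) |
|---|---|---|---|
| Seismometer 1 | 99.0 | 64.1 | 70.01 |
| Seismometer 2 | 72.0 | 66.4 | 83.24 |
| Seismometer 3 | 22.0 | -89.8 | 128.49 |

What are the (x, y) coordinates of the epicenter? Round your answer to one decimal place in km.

Circle about each station: (x − 99.0)² + (y − 64.1)² = 70.01²; (x − 72.0)² + (y − 66.4)² = 83.24²; (x − 22.0)² + (y + 89.8)² = 128.49².
Subtracting pairs of circle equations eliminates x²+y² and gives linear equations (the radical axes):
-54.0 x + 4.6 y = -6344.35
-154.0 x − 307.8 y = -16970.05
Solving the 2×2 system: x ≈ 117.2, y ≈ -3.5 km.

(117.2, -3.5)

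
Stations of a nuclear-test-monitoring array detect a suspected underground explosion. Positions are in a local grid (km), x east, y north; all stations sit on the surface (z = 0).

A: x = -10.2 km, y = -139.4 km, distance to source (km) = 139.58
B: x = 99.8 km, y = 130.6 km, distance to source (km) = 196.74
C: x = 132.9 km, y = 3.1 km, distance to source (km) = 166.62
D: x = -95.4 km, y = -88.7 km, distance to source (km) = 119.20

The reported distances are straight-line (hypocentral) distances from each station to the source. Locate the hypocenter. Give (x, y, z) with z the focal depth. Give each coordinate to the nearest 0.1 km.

Each station gives a sphere (x−x_i)² + (y−y_i)² + z² = d_i² (stations at z=0).
Subtracting the A sphere from B and C: z² cancels, leaving linear equations in x and y:
220.0 x + 540.0 y = -11744.05
286.2 x + 285.0 y = -10144.03
Solving: x ≈ -23.198, y ≈ -12.297 km (keep extra digits for the depth step; rounded: -23.2, -12.3).
Then from the A sphere: z² = 139.58² − (x + 10.2)² − (y + 139.4)² with x = -23.198, y = -12.297, so z ≈ 56.200 ≈ 56.2 km.
Check against D (with the unrounded solution): distance 119.20 ≈ 119.20 km. ✓

(-23.2, -12.3, 56.2)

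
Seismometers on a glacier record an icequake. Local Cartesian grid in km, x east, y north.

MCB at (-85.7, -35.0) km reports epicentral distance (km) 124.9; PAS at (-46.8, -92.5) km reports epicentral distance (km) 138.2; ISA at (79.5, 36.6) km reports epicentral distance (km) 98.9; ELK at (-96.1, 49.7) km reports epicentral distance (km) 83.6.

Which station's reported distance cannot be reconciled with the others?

Solve using three stations at a time. Using MCB, ISA, ELK (subtract circle equations pairwise → linear system) gives (x, y) ≈ (-14.4, 67.6).
Distances from that point to each station vs reported:
  MCB: calculated 124.9 vs reported 124.9 → residual 0.0 km
  PAS: calculated 163.3 vs reported 138.2 → residual 25.1 km
  ISA: calculated 98.9 vs reported 98.9 → residual 0.0 km
  ELK: calculated 83.6 vs reported 83.6 → residual 0.0 km
MCB, ISA, ELK are mutually consistent (residuals ≈ 0); PAS is off by 25.1 km.

PAS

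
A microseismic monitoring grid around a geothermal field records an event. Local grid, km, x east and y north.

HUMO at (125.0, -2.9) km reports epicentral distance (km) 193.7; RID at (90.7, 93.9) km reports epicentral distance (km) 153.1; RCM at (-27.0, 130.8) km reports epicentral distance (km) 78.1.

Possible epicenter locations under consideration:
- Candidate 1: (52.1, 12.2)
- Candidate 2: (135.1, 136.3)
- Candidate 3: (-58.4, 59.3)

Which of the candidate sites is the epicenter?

For each candidate, compare |candidate − station| to the reported distance:
Candidate 1: residuals HUMO 119.3, RID 62.7, RCM 64.5 → max 119.3 km
Candidate 2: residuals HUMO 54.1, RID 91.7, RCM 84.1 → max 91.7 km
Candidate 3: residuals HUMO 0.0, RID 0.0, RCM 0.0 → max 0.0 km
Only Candidate 3 has all residuals ≈ 0.

Candidate 3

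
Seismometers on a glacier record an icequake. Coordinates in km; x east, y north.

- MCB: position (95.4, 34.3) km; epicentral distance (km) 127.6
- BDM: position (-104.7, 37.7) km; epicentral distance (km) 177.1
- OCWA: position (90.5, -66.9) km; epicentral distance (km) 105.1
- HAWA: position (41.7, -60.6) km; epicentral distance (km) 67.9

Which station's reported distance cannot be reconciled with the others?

Solve using three stations at a time. Using BDM, OCWA, HAWA (subtract circle equations pairwise → linear system) gives (x, y) ≈ (-5.7, -109.1).
Distances from that point to each station vs reported:
  MCB: calculated 175.5 vs reported 127.6 → residual 47.9 km
  BDM: calculated 177.1 vs reported 177.1 → residual 0.0 km
  OCWA: calculated 105.0 vs reported 105.1 → residual 0.1 km
  HAWA: calculated 67.8 vs reported 67.9 → residual 0.1 km
BDM, OCWA, HAWA are mutually consistent (residuals ≈ 0); MCB is off by 47.9 km.

MCB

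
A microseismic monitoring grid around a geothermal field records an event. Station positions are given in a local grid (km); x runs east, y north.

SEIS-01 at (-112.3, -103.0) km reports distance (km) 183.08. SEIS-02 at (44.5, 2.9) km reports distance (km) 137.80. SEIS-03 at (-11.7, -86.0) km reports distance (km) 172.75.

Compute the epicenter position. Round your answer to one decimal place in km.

-72.5 km east, 75.7 km north

Circle about each station: (x + 112.3)² + (y + 103.0)² = 183.08²; (x − 44.5)² + (y − 2.9)² = 137.80²; (x + 11.7)² + (y + 86.0)² = 172.75².
Subtracting the SEIS-01 equation from the SEIS-02 and SEIS-03 equations removes the quadratic terms:
313.6 x + 211.8 y = -6702.18
201.2 x + 34.0 y = -12011.68
Solving the 2×2 system: x ≈ -72.5, y ≈ 75.7 km.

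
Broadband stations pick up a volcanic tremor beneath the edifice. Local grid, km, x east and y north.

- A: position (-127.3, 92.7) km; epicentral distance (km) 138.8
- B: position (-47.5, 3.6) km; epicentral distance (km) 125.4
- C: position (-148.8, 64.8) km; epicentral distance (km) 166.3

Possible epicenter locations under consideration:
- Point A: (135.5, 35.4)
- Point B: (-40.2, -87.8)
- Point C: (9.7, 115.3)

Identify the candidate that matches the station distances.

Point C

For each candidate, compare |candidate − station| to the reported distance:
Point A: residuals A 130.2, B 60.3, C 119.5 → max 130.2 km
Point B: residuals A 61.6, B 33.7, C 21.0 → max 61.6 km
Point C: residuals A 0.1, B 0.1, C 0.1 → max 0.1 km
Only Point C has all residuals ≈ 0.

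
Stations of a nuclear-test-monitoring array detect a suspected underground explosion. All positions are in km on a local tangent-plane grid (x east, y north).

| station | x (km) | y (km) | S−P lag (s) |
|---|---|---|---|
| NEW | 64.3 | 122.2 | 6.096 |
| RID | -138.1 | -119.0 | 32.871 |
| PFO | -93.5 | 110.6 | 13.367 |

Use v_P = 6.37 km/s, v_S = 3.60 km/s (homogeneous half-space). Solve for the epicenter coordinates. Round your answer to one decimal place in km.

Distance from S−P lag: d = Δt · v_P v_S / (v_P − v_S) = Δt · (6.37·3.60)/(6.37−3.60) ≈ 8.2787·Δt.
So d_NEW = 50.47, d_RID = 272.13, d_PFO = 110.66 km.
Circle about each station: (x − 64.3)² + (y − 122.2)² = 50.47²; (x + 138.1)² + (y + 119.0)² = 272.13²; (x + 93.5)² + (y − 110.6)² = 110.66².
Subtracting pairs of circle equations eliminates x²+y² and gives linear equations (the radical axes):
-404.8 x − 482.4 y = -57342.24
-315.6 x − 23.2 y = -7791.13
Solving the 2×2 system: x ≈ 17.0, y ≈ 104.6 km.
Check against NEW (with the unrounded x, y): √((x − 64.3)²+(y − 122.2)²) = 50.47 ≈ 50.47 km. ✓

17.0 km east, 104.6 km north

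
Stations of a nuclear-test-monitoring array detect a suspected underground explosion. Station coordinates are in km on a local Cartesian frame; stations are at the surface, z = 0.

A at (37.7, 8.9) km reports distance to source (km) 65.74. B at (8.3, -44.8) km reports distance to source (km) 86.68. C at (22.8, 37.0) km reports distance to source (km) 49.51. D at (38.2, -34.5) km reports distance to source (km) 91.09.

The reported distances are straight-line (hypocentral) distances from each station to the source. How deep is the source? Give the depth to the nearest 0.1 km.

Each station gives a sphere (x−x_i)² + (y−y_i)² + z² = d_i² (stations at z=0).
Subtracting the A sphere from B and C: z² cancels, leaving linear equations in x and y:
-58.8 x − 107.4 y = -2616.24
-29.8 x + 56.2 y = 2258.85
Solving: x ≈ -14.691, y ≈ 32.403 km (keep extra digits for the depth step; rounded: -14.7, 32.4).
Then from the A sphere: z² = 65.74² − (x − 37.7)² − (y − 8.9)² with x = -14.691, y = 32.403, so z ≈ 32.008 ≈ 32.0 km.

z ≈ 32.0 km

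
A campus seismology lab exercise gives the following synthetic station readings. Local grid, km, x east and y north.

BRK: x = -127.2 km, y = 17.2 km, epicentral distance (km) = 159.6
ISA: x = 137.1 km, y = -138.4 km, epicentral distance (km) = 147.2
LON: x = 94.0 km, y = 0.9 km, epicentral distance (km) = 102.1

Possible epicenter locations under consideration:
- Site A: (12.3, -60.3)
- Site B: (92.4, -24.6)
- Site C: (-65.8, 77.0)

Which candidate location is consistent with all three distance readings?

Site A

For each candidate, compare |candidate − station| to the reported distance:
Site A: residuals BRK 0.0, ISA 0.0, LON 0.0 → max 0.0 km
Site B: residuals BRK 63.9, ISA 24.9, LON 76.5 → max 76.5 km
Site C: residuals BRK 73.9, ISA 148.7, LON 74.9 → max 148.7 km
Only Site A has all residuals ≈ 0.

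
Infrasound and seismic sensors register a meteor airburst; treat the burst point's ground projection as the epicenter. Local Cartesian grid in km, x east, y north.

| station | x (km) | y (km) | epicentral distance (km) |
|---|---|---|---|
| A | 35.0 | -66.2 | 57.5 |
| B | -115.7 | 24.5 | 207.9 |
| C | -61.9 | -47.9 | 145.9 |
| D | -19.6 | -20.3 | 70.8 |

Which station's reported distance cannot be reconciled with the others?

D

Solve using three stations at a time. Using A, B, C (subtract circle equations pairwise → linear system) gives (x, y) ≈ (83.5, -35.2).
Distances from that point to each station vs reported:
  A: calculated 57.5 vs reported 57.5 → residual 0.0 km
  B: calculated 207.9 vs reported 207.9 → residual 0.0 km
  C: calculated 145.9 vs reported 145.9 → residual 0.0 km
  D: calculated 104.1 vs reported 70.8 → residual 33.3 km
A, B, C are mutually consistent (residuals ≈ 0); D is off by 33.3 km.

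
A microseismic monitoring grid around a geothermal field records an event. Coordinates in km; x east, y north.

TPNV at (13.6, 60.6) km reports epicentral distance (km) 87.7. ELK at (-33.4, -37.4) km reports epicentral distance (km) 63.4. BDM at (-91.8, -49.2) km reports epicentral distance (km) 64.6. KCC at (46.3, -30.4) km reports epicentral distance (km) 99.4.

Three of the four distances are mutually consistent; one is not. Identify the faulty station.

ELK

Solve using three stations at a time. Using TPNV, BDM, KCC (subtract circle equations pairwise → linear system) gives (x, y) ≈ (-48.7, -1.1).
Distances from that point to each station vs reported:
  TPNV: calculated 87.7 vs reported 87.7 → residual 0.0 km
  ELK: calculated 39.4 vs reported 63.4 → residual 24.0 km
  BDM: calculated 64.6 vs reported 64.6 → residual 0.0 km
  KCC: calculated 99.4 vs reported 99.4 → residual 0.0 km
TPNV, BDM, KCC are mutually consistent (residuals ≈ 0); ELK is off by 24.0 km.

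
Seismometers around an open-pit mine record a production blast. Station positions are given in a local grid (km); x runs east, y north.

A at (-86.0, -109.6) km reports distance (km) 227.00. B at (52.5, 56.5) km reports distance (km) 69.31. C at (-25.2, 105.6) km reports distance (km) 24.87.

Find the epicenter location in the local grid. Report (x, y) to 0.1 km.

Circle about each station: (x + 86.0)² + (y + 109.6)² = 227.00²; (x − 52.5)² + (y − 56.5)² = 69.31²; (x + 25.2)² + (y − 105.6)² = 24.87².
Subtracting pairs of circle equations eliminates x²+y² and gives linear equations (the radical axes):
277.0 x + 332.2 y = 33265.46
121.6 x + 430.4 y = 43288.72
Solving the 2×2 system: x ≈ -0.8, y ≈ 100.8 km.

-0.8 km east, 100.8 km north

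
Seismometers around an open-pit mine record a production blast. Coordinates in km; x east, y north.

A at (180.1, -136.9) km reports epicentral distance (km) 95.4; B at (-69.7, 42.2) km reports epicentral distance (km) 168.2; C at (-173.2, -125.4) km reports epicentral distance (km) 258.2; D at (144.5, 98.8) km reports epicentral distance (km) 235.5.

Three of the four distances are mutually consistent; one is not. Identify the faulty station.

B

Solve using three stations at a time. Using A, C, D (subtract circle equations pairwise → linear system) gives (x, y) ≈ (85.0, -129.1).
Distances from that point to each station vs reported:
  A: calculated 95.4 vs reported 95.4 → residual 0.0 km
  B: calculated 230.8 vs reported 168.2 → residual 62.6 km
  C: calculated 258.2 vs reported 258.2 → residual 0.0 km
  D: calculated 235.5 vs reported 235.5 → residual 0.0 km
A, C, D are mutually consistent (residuals ≈ 0); B is off by 62.6 km.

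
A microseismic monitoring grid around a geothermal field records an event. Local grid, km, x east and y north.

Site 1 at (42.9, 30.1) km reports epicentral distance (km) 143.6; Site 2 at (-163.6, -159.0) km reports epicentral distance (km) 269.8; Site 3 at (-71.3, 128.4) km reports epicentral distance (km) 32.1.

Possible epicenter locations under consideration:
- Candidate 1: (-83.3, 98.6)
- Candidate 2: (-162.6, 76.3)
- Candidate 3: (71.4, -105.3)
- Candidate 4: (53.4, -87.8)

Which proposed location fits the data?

For each candidate, compare |candidate − station| to the reported distance:
Candidate 1: residuals Site 1 0.0, Site 2 0.0, Site 3 0.0 → max 0.0 km
Candidate 2: residuals Site 1 67.0, Site 2 34.5, Site 3 73.0 → max 73.0 km
Candidate 3: residuals Site 1 5.2, Site 2 28.7, Site 3 241.7 → max 241.7 km
Candidate 4: residuals Site 1 25.2, Site 2 41.4, Site 3 217.5 → max 217.5 km
Only Candidate 1 has all residuals ≈ 0.

Candidate 1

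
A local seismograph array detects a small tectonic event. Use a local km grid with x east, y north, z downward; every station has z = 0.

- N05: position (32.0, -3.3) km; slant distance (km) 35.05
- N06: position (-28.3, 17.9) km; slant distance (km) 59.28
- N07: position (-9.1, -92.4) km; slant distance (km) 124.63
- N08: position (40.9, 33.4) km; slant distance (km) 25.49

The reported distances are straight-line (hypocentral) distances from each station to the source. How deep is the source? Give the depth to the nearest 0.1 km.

Each station gives a sphere (x−x_i)² + (y−y_i)² + z² = d_i² (stations at z=0).
Subtracting the N05 sphere from N06 and N07: z² cancels, leaving linear equations in x and y:
-120.6 x + 42.4 y = -2199.21
-82.2 x − 178.2 y = -6718.45
Solving: x ≈ 27.096, y ≈ 25.203 km (keep extra digits for the depth step; rounded: 27.1, 25.2).
Then from the N05 sphere: z² = 35.05² − (x − 32.0)² − (y + 3.3)² with x = 27.096, y = 25.203, so z ≈ 19.800 ≈ 19.8 km.

depth ≈ 19.8 km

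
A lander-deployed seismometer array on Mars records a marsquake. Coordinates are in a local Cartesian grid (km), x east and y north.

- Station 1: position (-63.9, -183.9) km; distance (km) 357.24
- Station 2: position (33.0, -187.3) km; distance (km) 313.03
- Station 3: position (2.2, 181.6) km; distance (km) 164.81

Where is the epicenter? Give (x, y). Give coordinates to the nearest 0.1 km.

Circle about each station: (x + 63.9)² + (y + 183.9)² = 357.24²; (x − 33.0)² + (y + 187.3)² = 313.03²; (x − 2.2)² + (y − 181.6)² = 164.81².
Subtracting pairs of circle equations eliminates x²+y² and gives linear equations (the radical axes):
193.8 x − 6.8 y = 27900.51
132.2 x + 731.0 y = 95539.06
Solving the 2×2 system: x ≈ 147.6, y ≈ 104.0 km.
Check against Station 1 (with the unrounded x, y): √((x + 63.9)²+(y + 183.9)²) = 357.25 ≈ 357.24 km. ✓

x ≈ 147.6 km, y ≈ 104.0 km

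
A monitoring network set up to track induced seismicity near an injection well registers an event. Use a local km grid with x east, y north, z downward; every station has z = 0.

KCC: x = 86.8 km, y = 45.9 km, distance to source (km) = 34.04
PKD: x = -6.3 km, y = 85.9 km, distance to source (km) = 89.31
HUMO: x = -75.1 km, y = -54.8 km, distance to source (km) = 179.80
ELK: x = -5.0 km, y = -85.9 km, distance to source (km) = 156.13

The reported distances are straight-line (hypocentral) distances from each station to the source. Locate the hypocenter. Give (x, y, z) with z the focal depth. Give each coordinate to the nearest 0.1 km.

Each station gives a sphere (x−x_i)² + (y−y_i)² + z² = d_i² (stations at z=0).
Subtracting the KCC sphere from PKD and HUMO: z² cancels, leaving linear equations in x and y:
-186.2 x + 80.0 y = -9040.10
-323.8 x − 201.4 y = -32167.32
Solving: x ≈ 69.302, y ≈ 48.299 km (keep extra digits for the depth step; rounded: 69.3, 48.3).
Then from the KCC sphere: z² = 34.04² − (x − 86.8)² − (y − 45.9)² with x = 69.302, y = 48.299, so z ≈ 29.100 ≈ 29.1 km.

(69.3, 48.3, 29.1)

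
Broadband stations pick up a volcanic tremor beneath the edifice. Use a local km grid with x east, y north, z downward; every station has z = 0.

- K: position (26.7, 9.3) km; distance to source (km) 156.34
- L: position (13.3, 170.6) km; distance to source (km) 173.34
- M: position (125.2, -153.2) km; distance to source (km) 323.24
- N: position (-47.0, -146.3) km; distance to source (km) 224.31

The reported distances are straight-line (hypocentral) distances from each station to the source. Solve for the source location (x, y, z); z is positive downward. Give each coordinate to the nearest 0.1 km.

x ≈ -109.7 km, y ≈ 61.8 km, depth ≈ 55.5 km

Each station gives a sphere (x−x_i)² + (y−y_i)² + z² = d_i² (stations at z=0).
Subtracting the K sphere from L and M: z² cancels, leaving linear equations in x and y:
-26.8 x + 322.6 y = 22877.31
197.0 x − 325.0 y = -41696.00
Solving: x ≈ -109.697, y ≈ 61.802 km (keep extra digits for the depth step; rounded: -109.7, 61.8).
Then from the K sphere: z² = 156.34² − (x − 26.7)² − (y − 9.3)² with x = -109.697, y = 61.802, so z ≈ 55.512 ≈ 55.5 km.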